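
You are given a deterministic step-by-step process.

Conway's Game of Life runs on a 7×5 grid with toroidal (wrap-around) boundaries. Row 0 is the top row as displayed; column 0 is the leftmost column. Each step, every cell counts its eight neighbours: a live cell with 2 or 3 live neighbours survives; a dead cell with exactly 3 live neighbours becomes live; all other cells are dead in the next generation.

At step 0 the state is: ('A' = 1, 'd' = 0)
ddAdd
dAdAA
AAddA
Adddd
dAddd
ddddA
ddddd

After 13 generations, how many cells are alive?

8

step 0: ddAdd
dAdAA
AAddA
Adddd
dAddd
ddddA
ddddd
step 1: ddAAd
dAdAA
dAAAd
ddddA
Adddd
ddddd
ddddd
step 2: ddAAA
AAddA
dAddd
AAAAA
ddddd
ddddd
ddddd
step 3: dAAAA
dAddA
ddddd
AAAAA
AAAAA
ddddd
dddAd
step 4: dAddA
dAddA
ddddd
ddddd
ddddd
AAddd
dddAA
step 5: ddAdA
ddddd
ddddd
ddddd
ddddd
AdddA
dAAAA
step 6: AAAdA
ddddd
ddddd
ddddd
ddddd
AAAdA
dAAdd
step 7: AdAAd
AAddd
ddddd
ddddd
AAddd
AdAAd
ddddd
step 8: AdAdA
AAAdA
ddddd
ddddd
AAAdA
AdAdA
ddddd
step 9: ddAdA
ddAdA
AAddd
AAddd
ddAdA
ddAdA
ddddd
step 10: ddddd
ddAdA
ddAdA
ddAdA
ddAdA
ddddd
ddddd
step 11: ddddd
ddddd
AAAdA
AAAdA
ddddd
ddddd
ddddd
step 12: ddddd
AAddd
ddAdA
ddAdA
AAddd
ddddd
ddddd
step 13: ddddd
AAddd
ddAdA
ddAdA
AAddd
ddddd
ddddd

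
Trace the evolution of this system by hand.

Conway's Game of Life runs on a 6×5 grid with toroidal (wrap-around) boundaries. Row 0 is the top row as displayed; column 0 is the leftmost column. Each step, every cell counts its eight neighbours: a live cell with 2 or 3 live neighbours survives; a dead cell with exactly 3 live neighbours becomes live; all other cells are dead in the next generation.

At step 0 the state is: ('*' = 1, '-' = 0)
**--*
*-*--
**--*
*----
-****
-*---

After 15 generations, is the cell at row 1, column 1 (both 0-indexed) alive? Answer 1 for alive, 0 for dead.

1

k=0  **--*
*-*--
**--*
*----
-****
-*---
k=1  --*-*
--**-
----*
-----
-****
-----
k=2  --*--
--*-*
---*-
*-*-*
--**-
**--*
k=3  --*-*
--*--
***--
-**-*
--*--
**--*
k=4  --*-*
*-*--
*----
-----
--*-*
***-*
k=5  --*-*
*--**
-*---
-----
--*-*
--*-*
k=6  -**--
*****
*---*
-----
-----
***-*
k=7  -----
-----
--*--
-----
**---
*-**-
k=8  -----
-----
-----
-*---
***-*
*-*-*
k=9  -----
-----
-----
-**--
--*-*
--*-*
k=10  -----
-----
-----
-***-
*-*--
-----
k=11  -----
-----
--*--
-***-
--**-
-----
k=12  -----
-----
-***-
-*---
-*-*-
-----
k=13  -----
--*--
-**--
**-*-
--*--
-----
k=14  -----
-**--
*--*-
*--*-
-**--
-----
k=15  -----
-**--
*--*-
*--*-
-**--
-----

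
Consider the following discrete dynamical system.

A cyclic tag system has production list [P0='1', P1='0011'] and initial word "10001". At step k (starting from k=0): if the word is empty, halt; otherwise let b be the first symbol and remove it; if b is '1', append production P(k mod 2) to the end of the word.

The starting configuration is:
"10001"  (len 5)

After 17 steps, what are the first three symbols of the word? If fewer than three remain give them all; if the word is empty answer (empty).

001

step 0: "10001"  (len 5)
step 1: "00011"  (len 5)
step 2: "0011"  (len 4)
step 3: "011"  (len 3)
step 4: "11"  (len 2)
step 5: "11"  (len 2)
step 6: "10011"  (len 5)
step 7: "00111"  (len 5)
step 8: "0111"  (len 4)
step 9: "111"  (len 3)
step 10: "110011"  (len 6)
step 11: "100111"  (len 6)
step 12: "001110011"  (len 9)
step 13: "01110011"  (len 8)
step 14: "1110011"  (len 7)
step 15: "1100111"  (len 7)
step 16: "1001110011"  (len 10)
step 17: "0011100111"  (len 10)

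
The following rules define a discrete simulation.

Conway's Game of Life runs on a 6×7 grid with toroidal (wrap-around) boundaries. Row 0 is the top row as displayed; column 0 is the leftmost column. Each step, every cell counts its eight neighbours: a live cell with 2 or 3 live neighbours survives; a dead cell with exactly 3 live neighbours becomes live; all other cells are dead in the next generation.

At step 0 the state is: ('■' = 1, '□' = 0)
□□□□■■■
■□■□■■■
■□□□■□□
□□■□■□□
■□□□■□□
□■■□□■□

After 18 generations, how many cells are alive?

t=0: □□□□■■■
■□■□■■■
■□□□■□□
□□■□■□□
■□□□■□□
□■■□□■□
t=1: □□■□□□□
■■□□□□□
■□□□■□□
□■□□■■□
□□■□■■□
■■□■□□□
t=2: □□■□□□□
■■□□□□□
■□□□■■■
□■□□□□■
■□■□□■■
□■□■■□□
t=3: ■□■■□□□
■■□□□■□
□□□□□■□
□■□□■□□
□□■■■■■
■■□■■■■
t=4: □□□■□□□
■■■□■□□
■■□□■■■
□□■□□□■
□□□□□□□
□□□□□□□
t=5: □■■■□□□
□□■□■□□
□□□□■□□
□■□□□□■
□□□□□□□
□□□□□□□
t=6: □■■■□□□
□■■□■□□
□□□■□■□
□□□□□□□
□□□□□□□
□□■□□□□
t=7: □□□□□□□
□■□□■□□
□□■■■□□
□□□□□□□
□□□□□□□
□■■■□□□
t=8: □■□■□□□
□□■□■□□
□□■■■□□
□□□■□□□
□□■□□□□
□□■□□□□
t=9: □■□■□□□
□■□□■□□
□□■□■□□
□□□□■□□
□□■■□□□
□■■■□□□
t=10: ■■□■■□□
□■□□■□□
□□□□■■□
□□■□■□□
□■□□■□□
□■□□■□□
t=11: ■■□■■■□
■■■□□□□
□□□□■■□
□□□□■□□
□■■□■■□
□■□□■■□
t=12: □□□■□■□
■□■□□□□
□■□■■■□
□□□□□□□
□■■□□□□
□□□□□□□
t=13: □□□□□□□
□■■□□■■
□■■■■□□
□■□■■□□
□□□□□□□
□□■□□□□
t=14: □■■□□□□
■■□□■■□
□□□□□□□
□■□□■□□
□□■■□□□
□□□□□□□
t=15: ■■■□□□□
■■■□□□□
■■□□■■□
□□■■□□□
□□■■□□□
□■□■□□□
t=16: □□□■□□□
□□□■□□□
■□□□■□■
□□□□□□□
□■□□■□□
■□□■□□□
t=17: □□■■■□□
□□□■■□□
□□□□□□□
■□□□□■□
□□□□□□□
□□■■■□□
t=18: □□□□□■□
□□■□■□□
□□□□■□□
□□□□□□□
□□□■■□□
□□■□■□□

8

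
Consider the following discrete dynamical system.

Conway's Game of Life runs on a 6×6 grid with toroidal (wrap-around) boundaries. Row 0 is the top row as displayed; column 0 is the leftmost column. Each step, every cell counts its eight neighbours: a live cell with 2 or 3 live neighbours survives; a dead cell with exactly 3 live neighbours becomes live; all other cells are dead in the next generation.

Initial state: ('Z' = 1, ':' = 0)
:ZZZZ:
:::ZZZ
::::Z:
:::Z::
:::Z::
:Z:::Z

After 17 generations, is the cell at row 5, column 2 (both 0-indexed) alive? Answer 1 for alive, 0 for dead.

t=0: :ZZZZ:
:::ZZZ
::::Z:
:::Z::
:::Z::
:Z:::Z
t=1: :Z::::
:::::Z
:::::Z
:::ZZ:
::Z:Z:
ZZ::::
t=2: :Z::::
Z:::::
:::::Z
:::ZZZ
:ZZ:ZZ
ZZZ:::
t=3: ::Z:::
Z:::::
Z::::Z
::ZZ::
::::::
:::Z:Z
t=4: ::::::
ZZ:::Z
ZZ:::Z
::::::
::ZZZ:
::::::
t=5: Z:::::
:Z:::Z
:Z:::Z
ZZZZZZ
:::Z::
:::Z::
t=6: Z:::::
:Z:::Z
:::Z::
:Z:Z:Z
ZZ:::Z
::::::
t=7: Z:::::
Z:::::
::::::
:Z:::Z
:ZZ:ZZ
:Z:::Z
t=8: ZZ:::Z
::::::
Z:::::
:ZZ:ZZ
:ZZ:ZZ
:ZZ:ZZ
t=9: :ZZ:ZZ
:Z:::Z
ZZ:::Z
::Z:Z:
::::::
::::::
t=10: :ZZ:ZZ
::::::
:ZZ:ZZ
ZZ:::Z
::::::
::::::
t=11: ::::::
::::::
:ZZ:ZZ
:ZZ:ZZ
Z:::::
::::::
t=12: ::::::
::::::
:ZZ:ZZ
::Z:Z:
ZZ:::Z
::::::
t=13: ::::::
::::::
:ZZ:ZZ
::Z:Z:
ZZ:::Z
Z:::::
t=14: ::::::
::::::
:ZZ:ZZ
::Z:Z:
ZZ:::Z
ZZ:::Z
t=15: Z:::::
::::::
:ZZ:ZZ
::Z:Z:
::Z:Z:
:Z:::Z
t=16: Z:::::
ZZ:::Z
:ZZ:ZZ
::Z:Z:
:ZZ:ZZ
ZZ:::Z
t=17: ::::::
::Z:Z:
::Z:Z:
::::::
::Z:Z:
::Z:Z:

1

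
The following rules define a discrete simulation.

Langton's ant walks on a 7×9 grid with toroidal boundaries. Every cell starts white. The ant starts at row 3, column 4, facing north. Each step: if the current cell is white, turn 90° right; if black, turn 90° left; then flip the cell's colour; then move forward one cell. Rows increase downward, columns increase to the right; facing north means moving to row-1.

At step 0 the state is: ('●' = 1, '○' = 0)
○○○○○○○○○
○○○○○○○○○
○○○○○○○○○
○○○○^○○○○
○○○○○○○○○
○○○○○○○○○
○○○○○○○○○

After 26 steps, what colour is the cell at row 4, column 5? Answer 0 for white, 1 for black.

0) ○○○○○○○○○
○○○○○○○○○
○○○○○○○○○
○○○○^○○○○
○○○○○○○○○
○○○○○○○○○
○○○○○○○○○
1) ○○○○○○○○○
○○○○○○○○○
○○○○○○○○○
○○○○●>○○○
○○○○○○○○○
○○○○○○○○○
○○○○○○○○○
2) ○○○○○○○○○
○○○○○○○○○
○○○○○○○○○
○○○○●●○○○
○○○○○v○○○
○○○○○○○○○
○○○○○○○○○
3) ○○○○○○○○○
○○○○○○○○○
○○○○○○○○○
○○○○●●○○○
○○○○<●○○○
○○○○○○○○○
○○○○○○○○○
4) ○○○○○○○○○
○○○○○○○○○
○○○○○○○○○
○○○○^●○○○
○○○○●●○○○
○○○○○○○○○
○○○○○○○○○
5) ○○○○○○○○○
○○○○○○○○○
○○○○○○○○○
○○○<○●○○○
○○○○●●○○○
○○○○○○○○○
○○○○○○○○○
6) ○○○○○○○○○
○○○○○○○○○
○○○^○○○○○
○○○●○●○○○
○○○○●●○○○
○○○○○○○○○
○○○○○○○○○
7) ○○○○○○○○○
○○○○○○○○○
○○○●>○○○○
○○○●○●○○○
○○○○●●○○○
○○○○○○○○○
○○○○○○○○○
8) ○○○○○○○○○
○○○○○○○○○
○○○●●○○○○
○○○●v●○○○
○○○○●●○○○
○○○○○○○○○
○○○○○○○○○
9) ○○○○○○○○○
○○○○○○○○○
○○○●●○○○○
○○○<●●○○○
○○○○●●○○○
○○○○○○○○○
○○○○○○○○○
10) ○○○○○○○○○
○○○○○○○○○
○○○●●○○○○
○○○○●●○○○
○○○v●●○○○
○○○○○○○○○
○○○○○○○○○
11) ○○○○○○○○○
○○○○○○○○○
○○○●●○○○○
○○○○●●○○○
○○<●●●○○○
○○○○○○○○○
○○○○○○○○○
12) ○○○○○○○○○
○○○○○○○○○
○○○●●○○○○
○○^○●●○○○
○○●●●●○○○
○○○○○○○○○
○○○○○○○○○
13) ○○○○○○○○○
○○○○○○○○○
○○○●●○○○○
○○●>●●○○○
○○●●●●○○○
○○○○○○○○○
○○○○○○○○○
14) ○○○○○○○○○
○○○○○○○○○
○○○●●○○○○
○○●●●●○○○
○○●v●●○○○
○○○○○○○○○
○○○○○○○○○
15) ○○○○○○○○○
○○○○○○○○○
○○○●●○○○○
○○●●●●○○○
○○●○>●○○○
○○○○○○○○○
○○○○○○○○○
16) ○○○○○○○○○
○○○○○○○○○
○○○●●○○○○
○○●●^●○○○
○○●○○●○○○
○○○○○○○○○
○○○○○○○○○
17) ○○○○○○○○○
○○○○○○○○○
○○○●●○○○○
○○●<○●○○○
○○●○○●○○○
○○○○○○○○○
○○○○○○○○○
18) ○○○○○○○○○
○○○○○○○○○
○○○●●○○○○
○○●○○●○○○
○○●v○●○○○
○○○○○○○○○
○○○○○○○○○
19) ○○○○○○○○○
○○○○○○○○○
○○○●●○○○○
○○●○○●○○○
○○<●○●○○○
○○○○○○○○○
○○○○○○○○○
20) ○○○○○○○○○
○○○○○○○○○
○○○●●○○○○
○○●○○●○○○
○○○●○●○○○
○○v○○○○○○
○○○○○○○○○
21) ○○○○○○○○○
○○○○○○○○○
○○○●●○○○○
○○●○○●○○○
○○○●○●○○○
○<●○○○○○○
○○○○○○○○○
22) ○○○○○○○○○
○○○○○○○○○
○○○●●○○○○
○○●○○●○○○
○^○●○●○○○
○●●○○○○○○
○○○○○○○○○
23) ○○○○○○○○○
○○○○○○○○○
○○○●●○○○○
○○●○○●○○○
○●>●○●○○○
○●●○○○○○○
○○○○○○○○○
24) ○○○○○○○○○
○○○○○○○○○
○○○●●○○○○
○○●○○●○○○
○●●●○●○○○
○●v○○○○○○
○○○○○○○○○
25) ○○○○○○○○○
○○○○○○○○○
○○○●●○○○○
○○●○○●○○○
○●●●○●○○○
○●○>○○○○○
○○○○○○○○○
26) ○○○○○○○○○
○○○○○○○○○
○○○●●○○○○
○○●○○●○○○
○●●●○●○○○
○●○●○○○○○
○○○v○○○○○

1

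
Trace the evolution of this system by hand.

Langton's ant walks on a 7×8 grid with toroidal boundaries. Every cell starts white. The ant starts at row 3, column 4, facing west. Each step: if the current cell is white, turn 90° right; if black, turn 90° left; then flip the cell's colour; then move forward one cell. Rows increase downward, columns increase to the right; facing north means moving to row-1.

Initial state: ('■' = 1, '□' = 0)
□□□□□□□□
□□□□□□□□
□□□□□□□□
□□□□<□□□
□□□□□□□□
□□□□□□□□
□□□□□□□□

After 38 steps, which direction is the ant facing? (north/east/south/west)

t=0: □□□□□□□□
□□□□□□□□
□□□□□□□□
□□□□<□□□
□□□□□□□□
□□□□□□□□
□□□□□□□□
t=1: □□□□□□□□
□□□□□□□□
□□□□^□□□
□□□□■□□□
□□□□□□□□
□□□□□□□□
□□□□□□□□
t=2: □□□□□□□□
□□□□□□□□
□□□□■>□□
□□□□■□□□
□□□□□□□□
□□□□□□□□
□□□□□□□□
t=3: □□□□□□□□
□□□□□□□□
□□□□■■□□
□□□□■v□□
□□□□□□□□
□□□□□□□□
□□□□□□□□
t=4: □□□□□□□□
□□□□□□□□
□□□□■■□□
□□□□<■□□
□□□□□□□□
□□□□□□□□
□□□□□□□□
t=5: □□□□□□□□
□□□□□□□□
□□□□■■□□
□□□□□■□□
□□□□v□□□
□□□□□□□□
□□□□□□□□
t=6: □□□□□□□□
□□□□□□□□
□□□□■■□□
□□□□□■□□
□□□<■□□□
□□□□□□□□
□□□□□□□□
t=7: □□□□□□□□
□□□□□□□□
□□□□■■□□
□□□^□■□□
□□□■■□□□
□□□□□□□□
□□□□□□□□
t=8: □□□□□□□□
□□□□□□□□
□□□□■■□□
□□□■>■□□
□□□■■□□□
□□□□□□□□
□□□□□□□□
t=9: □□□□□□□□
□□□□□□□□
□□□□■■□□
□□□■■■□□
□□□■v□□□
□□□□□□□□
□□□□□□□□
t=10: □□□□□□□□
□□□□□□□□
□□□□■■□□
□□□■■■□□
□□□■□>□□
□□□□□□□□
□□□□□□□□
t=11: □□□□□□□□
□□□□□□□□
□□□□■■□□
□□□■■■□□
□□□■□■□□
□□□□□v□□
□□□□□□□□
t=12: □□□□□□□□
□□□□□□□□
□□□□■■□□
□□□■■■□□
□□□■□■□□
□□□□<■□□
□□□□□□□□
t=13: □□□□□□□□
□□□□□□□□
□□□□■■□□
□□□■■■□□
□□□■^■□□
□□□□■■□□
□□□□□□□□
t=14: □□□□□□□□
□□□□□□□□
□□□□■■□□
□□□■■■□□
□□□■■>□□
□□□□■■□□
□□□□□□□□
t=15: □□□□□□□□
□□□□□□□□
□□□□■■□□
□□□■■^□□
□□□■■□□□
□□□□■■□□
□□□□□□□□
t=16: □□□□□□□□
□□□□□□□□
□□□□■■□□
□□□■<□□□
□□□■■□□□
□□□□■■□□
□□□□□□□□
t=17: □□□□□□□□
□□□□□□□□
□□□□■■□□
□□□■□□□□
□□□■v□□□
□□□□■■□□
□□□□□□□□
t=18: □□□□□□□□
□□□□□□□□
□□□□■■□□
□□□■□□□□
□□□■□>□□
□□□□■■□□
□□□□□□□□
t=19: □□□□□□□□
□□□□□□□□
□□□□■■□□
□□□■□□□□
□□□■□■□□
□□□□■v□□
□□□□□□□□
t=20: □□□□□□□□
□□□□□□□□
□□□□■■□□
□□□■□□□□
□□□■□■□□
□□□□■□>□
□□□□□□□□
t=21: □□□□□□□□
□□□□□□□□
□□□□■■□□
□□□■□□□□
□□□■□■□□
□□□□■□■□
□□□□□□v□
t=22: □□□□□□□□
□□□□□□□□
□□□□■■□□
□□□■□□□□
□□□■□■□□
□□□□■□■□
□□□□□<■□
t=23: □□□□□□□□
□□□□□□□□
□□□□■■□□
□□□■□□□□
□□□■□■□□
□□□□■^■□
□□□□□■■□
t=24: □□□□□□□□
□□□□□□□□
□□□□■■□□
□□□■□□□□
□□□■□■□□
□□□□■■>□
□□□□□■■□
t=25: □□□□□□□□
□□□□□□□□
□□□□■■□□
□□□■□□□□
□□□■□■^□
□□□□■■□□
□□□□□■■□
t=26: □□□□□□□□
□□□□□□□□
□□□□■■□□
□□□■□□□□
□□□■□■■>
□□□□■■□□
□□□□□■■□
t=27: □□□□□□□□
□□□□□□□□
□□□□■■□□
□□□■□□□□
□□□■□■■■
□□□□■■□v
□□□□□■■□
t=28: □□□□□□□□
□□□□□□□□
□□□□■■□□
□□□■□□□□
□□□■□■■■
□□□□■■<■
□□□□□■■□
t=29: □□□□□□□□
□□□□□□□□
□□□□■■□□
□□□■□□□□
□□□■□■^■
□□□□■■■■
□□□□□■■□
t=30: □□□□□□□□
□□□□□□□□
□□□□■■□□
□□□■□□□□
□□□■□<□■
□□□□■■■■
□□□□□■■□
t=31: □□□□□□□□
□□□□□□□□
□□□□■■□□
□□□■□□□□
□□□■□□□■
□□□□■v■■
□□□□□■■□
t=32: □□□□□□□□
□□□□□□□□
□□□□■■□□
□□□■□□□□
□□□■□□□■
□□□□■□>■
□□□□□■■□
t=33: □□□□□□□□
□□□□□□□□
□□□□■■□□
□□□■□□□□
□□□■□□^■
□□□□■□□■
□□□□□■■□
t=34: □□□□□□□□
□□□□□□□□
□□□□■■□□
□□□■□□□□
□□□■□□■>
□□□□■□□■
□□□□□■■□
t=35: □□□□□□□□
□□□□□□□□
□□□□■■□□
□□□■□□□^
□□□■□□■□
□□□□■□□■
□□□□□■■□
t=36: □□□□□□□□
□□□□□□□□
□□□□■■□□
>□□■□□□■
□□□■□□■□
□□□□■□□■
□□□□□■■□
t=37: □□□□□□□□
□□□□□□□□
□□□□■■□□
■□□■□□□■
v□□■□□■□
□□□□■□□■
□□□□□■■□
t=38: □□□□□□□□
□□□□□□□□
□□□□■■□□
■□□■□□□■
■□□■□□■<
□□□□■□□■
□□□□□■■□

west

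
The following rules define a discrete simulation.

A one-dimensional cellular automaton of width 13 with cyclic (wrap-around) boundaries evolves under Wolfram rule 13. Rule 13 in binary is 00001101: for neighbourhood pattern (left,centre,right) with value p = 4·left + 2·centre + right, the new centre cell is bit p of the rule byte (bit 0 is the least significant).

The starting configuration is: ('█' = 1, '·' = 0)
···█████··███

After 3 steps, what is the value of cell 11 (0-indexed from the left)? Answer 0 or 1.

step 0: ···█████··███
step 1: ·█·█······█··
step 2: ·█·█·████·█·█
step 3: ·█·█·█····█·█

0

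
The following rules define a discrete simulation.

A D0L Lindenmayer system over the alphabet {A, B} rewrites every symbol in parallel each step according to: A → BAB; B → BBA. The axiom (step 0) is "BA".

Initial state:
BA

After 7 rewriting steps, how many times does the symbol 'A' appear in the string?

1458

step 0: BA
step 1: BBABAB
step 2: BBABBABABBBABABBBA
step 3: BBABBABABBBABBABABBBABABBBABBABBABABBBABABBBABBABBABAB
step 4: BBABBABABBBABBABABBBABABBBABBABBABABBBABBABABBBABABBBABBAB…BBBABBABBABABBBABABBBABBABBABABBBABBABABBBABBABABBBABABBBA  (len 162)
step 5: BBABBABABBBABBABABBBABABBBABBABBABABBBABBABABBBABABBBABBAB…BBBABBABBABABBBABBABABBBABABBBABBABBABABBBABABBBABBABBABAB  (len 486)
step 6: BBABBABABBBABBABABBBABABBBABBABBABABBBABBABABBBABABBBABBAB…BBBABBABBABABBBABABBBABBABBABABBBABBABABBBABBABABBBABABBBA  (len 1458)
step 7: BBABBABABBBABBABABBBABABBBABBABBABABBBABBABABBBABABBBABBAB…BBBABBABBABABBBABBABABBBABABBBABBABBABABBBABABBBABBABBABAB  (len 4374)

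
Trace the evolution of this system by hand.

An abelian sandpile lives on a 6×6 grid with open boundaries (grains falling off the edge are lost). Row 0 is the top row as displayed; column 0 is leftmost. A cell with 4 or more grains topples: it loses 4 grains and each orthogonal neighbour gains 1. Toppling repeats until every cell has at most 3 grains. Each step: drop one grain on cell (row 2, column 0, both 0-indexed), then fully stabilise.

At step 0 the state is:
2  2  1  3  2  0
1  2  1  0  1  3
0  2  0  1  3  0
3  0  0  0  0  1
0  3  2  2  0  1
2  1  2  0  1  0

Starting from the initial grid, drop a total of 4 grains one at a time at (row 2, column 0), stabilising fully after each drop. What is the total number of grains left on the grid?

44

t=0: 2  2  1  3  2  0
1  2  1  0  1  3
0  2  0  1  3  0
3  0  0  0  0  1
0  3  2  2  0  1
2  1  2  0  1  0
t=1: 2  2  1  3  2  0
1  2  1  0  1  3
1  2  0  1  3  0
3  0  0  0  0  1
0  3  2  2  0  1
2  1  2  0  1  0
t=2: 2  2  1  3  2  0
1  2  1  0  1  3
2  2  0  1  3  0
3  0  0  0  0  1
0  3  2  2  0  1
2  1  2  0  1  0
t=3: 2  2  1  3  2  0
1  2  1  0  1  3
3  2  0  1  3  0
3  0  0  0  0  1
0  3  2  2  0  1
2  1  2  0  1  0
t=4: 2  2  1  3  2  0
2  2  1  0  1  3
1  3  0  1  3  0
0  1  0  0  0  1
1  3  2  2  0  1
2  1  2  0  1  0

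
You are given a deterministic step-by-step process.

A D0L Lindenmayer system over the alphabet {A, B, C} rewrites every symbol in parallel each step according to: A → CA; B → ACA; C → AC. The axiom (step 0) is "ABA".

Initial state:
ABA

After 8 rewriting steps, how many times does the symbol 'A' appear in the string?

[0] ABA
[1] CAACACA
[2] ACCACAACCAACCA
[3] CAACACCAACCACAACACCACAACACCA
[4] ACCACAACCAACACCACAACACCAACCACAACCAACACCAACCACAACCAACACCA
[5] CAACACCAACCACAACACCACAACCAACACCAACCACAACCAACACCACAACACCAACCACAACACCACAACCAACACCACAACACCAACCACAACACCACAACCAACACCA
[6] ACCACAACCAACACCACAACACCAACCACAACCAACACCAACCACAACACCACAACCA…ACCAACACCACAACACCAACCACAACCAACACCAACCACAACACCACAACCAACACCA  (len 224)
[7] CAACACCAACCACAACACCACAACCAACACCAACCACAACCAACACCACAACACCAAC…ACCAACACCACAACACCAACCACAACCAACACCAACCACAACACCACAACCAACACCA  (len 448)
[8] ACCACAACCAACACCACAACACCAACCACAACCAACACCAACCACAACACCACAACCA…ACCAACACCACAACACCAACCACAACCAACACCAACCACAACACCACAACCAACACCA  (len 896)

448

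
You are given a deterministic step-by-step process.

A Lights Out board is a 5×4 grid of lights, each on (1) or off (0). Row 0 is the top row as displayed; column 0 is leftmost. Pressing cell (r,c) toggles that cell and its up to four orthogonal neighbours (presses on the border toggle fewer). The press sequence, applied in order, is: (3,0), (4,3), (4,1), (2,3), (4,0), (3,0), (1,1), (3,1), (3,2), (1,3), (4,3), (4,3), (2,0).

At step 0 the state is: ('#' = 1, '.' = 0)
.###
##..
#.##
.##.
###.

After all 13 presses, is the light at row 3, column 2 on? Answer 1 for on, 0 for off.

[0] .###
##..
#.##
.##.
###.
[1] .###
##..
..##
#.#.
.##.
[2] .###
##..
..##
#.##
.#.#
[3] .###
##..
..##
####
#.##
[4] .###
##.#
....
###.
#.##
[5] .###
##.#
....
.##.
.###
[6] .###
##.#
#...
#.#.
####
[7] ..##
..##
##..
#.#.
####
[8] ..##
..##
#...
.#..
#.##
[9] ..##
..##
#.#.
..##
#..#
[10] ..#.
....
#.##
..##
#..#
[11] ..#.
....
#.##
..#.
#.#.
[12] ..#.
....
#.##
..##
#..#
[13] ..#.
#...
.###
#.##
#..#

1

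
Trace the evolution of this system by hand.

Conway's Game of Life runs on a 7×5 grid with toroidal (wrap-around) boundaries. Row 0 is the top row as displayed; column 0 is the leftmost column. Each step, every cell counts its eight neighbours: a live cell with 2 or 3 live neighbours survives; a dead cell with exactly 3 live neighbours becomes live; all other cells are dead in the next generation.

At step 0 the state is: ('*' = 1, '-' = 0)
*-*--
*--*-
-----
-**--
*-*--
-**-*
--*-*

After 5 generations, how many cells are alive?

8

step 0: *-*--
*--*-
-----
-**--
*-*--
-**-*
--*-*
step 1: *-*--
-*--*
-**--
-**--
*----
--*-*
--*-*
step 2: *-*-*
---*-
---*-
*-*--
*-**-
**--*
*-*-*
step 3: *-*--
--**-
--***
--*--
--**-
-----
--*--
step 4: --*--
-----
-*--*
-*--*
--**-
--**-
-*---
step 5: -----
-----
-----
-*--*
-*--*
-*-*-
-*-*-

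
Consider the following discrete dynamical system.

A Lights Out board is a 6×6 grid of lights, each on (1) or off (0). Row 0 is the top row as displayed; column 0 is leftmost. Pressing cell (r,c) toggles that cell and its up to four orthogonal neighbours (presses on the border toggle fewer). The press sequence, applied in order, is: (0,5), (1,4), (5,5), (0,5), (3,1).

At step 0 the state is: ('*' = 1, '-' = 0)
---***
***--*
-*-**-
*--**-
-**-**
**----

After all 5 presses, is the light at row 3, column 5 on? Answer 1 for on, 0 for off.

0

gen 0: ---***
***--*
-*-**-
*--**-
-**-**
**----
gen 1: ---*--
***---
-*-**-
*--**-
-**-**
**----
gen 2: ---**-
******
-*-*--
*--**-
-**-**
**----
gen 3: ---**-
******
-*-*--
*--**-
-**-*-
**--**
gen 4: ---*-*
*****-
-*-*--
*--**-
-**-*-
**--**
gen 5: ---*-*
*****-
---*--
-****-
--*-*-
**--**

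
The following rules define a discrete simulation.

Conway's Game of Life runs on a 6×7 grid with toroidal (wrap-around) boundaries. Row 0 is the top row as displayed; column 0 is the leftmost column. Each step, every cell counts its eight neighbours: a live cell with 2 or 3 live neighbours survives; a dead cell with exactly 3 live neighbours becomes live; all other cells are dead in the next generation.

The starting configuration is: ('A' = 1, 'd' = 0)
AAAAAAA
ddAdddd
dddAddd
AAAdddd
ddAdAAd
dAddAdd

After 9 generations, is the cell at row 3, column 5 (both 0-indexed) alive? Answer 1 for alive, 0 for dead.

1

t=0: AAAAAAA
ddAdddd
dddAddd
AAAdddd
ddAdAAd
dAddAdd
t=1: AdddAAA
AddddAA
dddAddd
dAAdAdd
AdAdAAd
ddddddd
t=2: AdddAdd
Adddddd
AAAAAAA
dAAdAAd
ddAdAAd
AAdAddd
t=3: AdddddA
ddAdddd
ddddddd
ddddddd
AddddAA
AAAAdAA
t=4: dddAdAd
ddddddd
ddddddd
ddddddA
ddAdAAd
ddAdAdd
t=5: dddAAdd
ddddddd
ddddddd
dddddAd
ddddAAd
ddAdddd
t=6: dddAddd
ddddddd
ddddddd
ddddAAd
ddddAAd
dddddAd
t=7: ddddddd
ddddddd
ddddddd
ddddAAd
ddddddA
dddddAd
t=8: ddddddd
ddddddd
ddddddd
dddddAd
ddddAdA
ddddddd
t=9: ddddddd
ddddddd
ddddddd
dddddAd
dddddAd
ddddddd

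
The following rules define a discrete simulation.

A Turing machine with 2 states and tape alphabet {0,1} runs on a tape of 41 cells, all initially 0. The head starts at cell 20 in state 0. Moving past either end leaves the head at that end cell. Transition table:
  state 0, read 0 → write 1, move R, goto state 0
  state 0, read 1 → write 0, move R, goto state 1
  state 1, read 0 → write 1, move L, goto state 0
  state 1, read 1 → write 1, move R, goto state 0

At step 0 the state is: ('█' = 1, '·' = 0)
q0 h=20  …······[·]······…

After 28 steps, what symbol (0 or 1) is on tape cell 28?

1

[0] q0 h=20  …······[·]······…
[1] q0 h=21  …·····█[·]······…
[2] q0 h=22  …····██[·]······…
[3] q0 h=23  …···███[·]······…
[4] q0 h=24  …··████[·]······…
[5] q0 h=25  …·█████[·]······…
[6] q0 h=26  …██████[·]······…
[7] q0 h=27  …██████[·]······…
[8] q0 h=28  …██████[·]······…
[9] q0 h=29  …██████[·]······…
[10] q0 h=30  …██████[·]······…
[11] q0 h=31  …██████[·]······…
[12] q0 h=32  …██████[·]······…
[13] q0 h=33  …██████[·]······…
[14] q0 h=34  …██████[·]······|
[15] q0 h=35  …██████[·]·····|
[16] q0 h=36  …██████[·]····|
[17] q0 h=37  …██████[·]···|
[18] q0 h=38  …██████[·]··|
[19] q0 h=39  …██████[·]·|
[20] q0 h=40  …██████[·]|
[21] q0 h=40  …██████[█]|
[22] q1 h=40  …██████[·]|
[23] q0 h=39  …██████[█]█|
[24] q1 h=40  …█████·[█]|
[25] q0 h=40  …█████·[█]|
[26] q1 h=40  …█████·[·]|
[27] q0 h=39  …██████[·]█|
[28] q0 h=40  …██████[█]|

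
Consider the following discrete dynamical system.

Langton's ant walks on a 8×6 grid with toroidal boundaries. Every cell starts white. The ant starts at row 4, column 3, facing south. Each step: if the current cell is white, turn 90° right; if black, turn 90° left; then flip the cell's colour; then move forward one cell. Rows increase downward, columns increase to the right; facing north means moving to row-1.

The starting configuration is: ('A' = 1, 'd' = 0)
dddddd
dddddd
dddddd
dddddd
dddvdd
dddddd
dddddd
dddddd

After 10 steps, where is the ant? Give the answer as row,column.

3,4

step 0: dddddd
dddddd
dddddd
dddddd
dddvdd
dddddd
dddddd
dddddd
step 1: dddddd
dddddd
dddddd
dddddd
dd<Add
dddddd
dddddd
dddddd
step 2: dddddd
dddddd
dddddd
dd^ddd
ddAAdd
dddddd
dddddd
dddddd
step 3: dddddd
dddddd
dddddd
ddA>dd
ddAAdd
dddddd
dddddd
dddddd
step 4: dddddd
dddddd
dddddd
ddAAdd
ddAvdd
dddddd
dddddd
dddddd
step 5: dddddd
dddddd
dddddd
ddAAdd
ddAd>d
dddddd
dddddd
dddddd
step 6: dddddd
dddddd
dddddd
ddAAdd
ddAdAd
ddddvd
dddddd
dddddd
step 7: dddddd
dddddd
dddddd
ddAAdd
ddAdAd
ddd<Ad
dddddd
dddddd
step 8: dddddd
dddddd
dddddd
ddAAdd
ddA^Ad
dddAAd
dddddd
dddddd
step 9: dddddd
dddddd
dddddd
ddAAdd
ddAA>d
dddAAd
dddddd
dddddd
step 10: dddddd
dddddd
dddddd
ddAA^d
ddAAdd
dddAAd
dddddd
dddddd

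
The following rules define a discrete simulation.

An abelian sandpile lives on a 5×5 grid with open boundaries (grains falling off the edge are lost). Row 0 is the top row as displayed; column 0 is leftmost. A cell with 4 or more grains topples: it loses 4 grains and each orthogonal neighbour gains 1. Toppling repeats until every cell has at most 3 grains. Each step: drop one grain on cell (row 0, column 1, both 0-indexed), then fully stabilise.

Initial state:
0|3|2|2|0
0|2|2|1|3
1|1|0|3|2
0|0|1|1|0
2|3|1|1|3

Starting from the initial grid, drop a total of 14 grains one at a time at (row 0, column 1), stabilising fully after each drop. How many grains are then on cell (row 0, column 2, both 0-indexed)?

1

k=0  0|3|2|2|0
0|2|2|1|3
1|1|0|3|2
0|0|1|1|0
2|3|1|1|3
k=1  1|0|3|2|0
0|3|2|1|3
1|1|0|3|2
0|0|1|1|0
2|3|1|1|3
k=2  1|1|3|2|0
0|3|2|1|3
1|1|0|3|2
0|0|1|1|0
2|3|1|1|3
k=3  1|2|3|2|0
0|3|2|1|3
1|1|0|3|2
0|0|1|1|0
2|3|1|1|3
k=4  1|3|3|2|0
0|3|2|1|3
1|1|0|3|2
0|0|1|1|0
2|3|1|1|3
k=5  2|2|1|3|0
1|1|0|2|3
1|2|1|3|2
0|0|1|1|0
2|3|1|1|3
k=6  2|3|1|3|0
1|1|0|2|3
1|2|1|3|2
0|0|1|1|0
2|3|1|1|3
k=7  3|0|2|3|0
1|2|0|2|3
1|2|1|3|2
0|0|1|1|0
2|3|1|1|3
k=8  3|1|2|3|0
1|2|0|2|3
1|2|1|3|2
0|0|1|1|0
2|3|1|1|3
k=9  3|2|2|3|0
1|2|0|2|3
1|2|1|3|2
0|0|1|1|0
2|3|1|1|3
k=10  3|3|2|3|0
1|2|0|2|3
1|2|1|3|2
0|0|1|1|0
2|3|1|1|3
k=11  0|1|3|3|0
2|3|0|2|3
1|2|1|3|2
0|0|1|1|0
2|3|1|1|3
k=12  0|2|3|3|0
2|3|0|2|3
1|2|1|3|2
0|0|1|1|0
2|3|1|1|3
k=13  0|3|3|3|0
2|3|0|2|3
1|2|1|3|2
0|0|1|1|0
2|3|1|1|3
k=14  1|2|1|0|1
3|0|2|3|3
1|3|1|3|2
0|0|1|1|0
2|3|1|1|3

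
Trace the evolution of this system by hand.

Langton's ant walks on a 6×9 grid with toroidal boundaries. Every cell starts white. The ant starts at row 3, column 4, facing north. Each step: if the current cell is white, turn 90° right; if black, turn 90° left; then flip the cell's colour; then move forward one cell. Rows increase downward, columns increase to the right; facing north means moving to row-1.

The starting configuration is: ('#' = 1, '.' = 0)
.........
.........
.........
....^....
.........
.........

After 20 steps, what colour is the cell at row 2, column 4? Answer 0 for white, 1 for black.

1

t=0: .........
.........
.........
....^....
.........
.........
t=1: .........
.........
.........
....#>...
.........
.........
t=2: .........
.........
.........
....##...
.....v...
.........
t=3: .........
.........
.........
....##...
....<#...
.........
t=4: .........
.........
.........
....^#...
....##...
.........
t=5: .........
.........
.........
...<.#...
....##...
.........
t=6: .........
.........
...^.....
...#.#...
....##...
.........
t=7: .........
.........
...#>....
...#.#...
....##...
.........
t=8: .........
.........
...##....
...#v#...
....##...
.........
t=9: .........
.........
...##....
...<##...
....##...
.........
t=10: .........
.........
...##....
....##...
...v##...
.........
t=11: .........
.........
...##....
....##...
..<###...
.........
t=12: .........
.........
...##....
..^.##...
..####...
.........
t=13: .........
.........
...##....
..#>##...
..####...
.........
t=14: .........
.........
...##....
..####...
..#v##...
.........
t=15: .........
.........
...##....
..####...
..#.>#...
.........
t=16: .........
.........
...##....
..##^#...
..#..#...
.........
t=17: .........
.........
...##....
..#<.#...
..#..#...
.........
t=18: .........
.........
...##....
..#..#...
..#v.#...
.........
t=19: .........
.........
...##....
..#..#...
..<#.#...
.........
t=20: .........
.........
...##....
..#..#...
...#.#...
..v......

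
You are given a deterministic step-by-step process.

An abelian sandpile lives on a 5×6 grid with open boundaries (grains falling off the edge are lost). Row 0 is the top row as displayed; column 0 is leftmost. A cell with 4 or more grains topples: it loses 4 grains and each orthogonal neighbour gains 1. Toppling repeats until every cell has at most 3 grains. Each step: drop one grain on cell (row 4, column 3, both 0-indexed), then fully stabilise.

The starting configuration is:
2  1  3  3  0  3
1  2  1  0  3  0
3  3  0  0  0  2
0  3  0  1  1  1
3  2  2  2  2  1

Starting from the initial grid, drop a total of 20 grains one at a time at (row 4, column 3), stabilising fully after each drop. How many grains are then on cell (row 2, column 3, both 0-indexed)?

2

k=0  2  1  3  3  0  3
1  2  1  0  3  0
3  3  0  0  0  2
0  3  0  1  1  1
3  2  2  2  2  1
k=1  2  1  3  3  0  3
1  2  1  0  3  0
3  3  0  0  0  2
0  3  0  1  1  1
3  2  2  3  2  1
k=2  2  1  3  3  0  3
1  2  1  0  3  0
3  3  0  0  0  2
0  3  0  2  1  1
3  2  3  0  3  1
k=3  2  1  3  3  0  3
1  2  1  0  3  0
3  3  0  0  0  2
0  3  0  2  1  1
3  2  3  1  3  1
k=4  2  1  3  3  0  3
1  2  1  0  3  0
3  3  0  0  0  2
0  3  0  2  1  1
3  2  3  2  3  1
k=5  2  1  3  3  0  3
1  2  1  0  3  0
3  3  0  0  0  2
0  3  0  2  1  1
3  2  3  3  3  1
k=6  2  1  3  3  0  3
1  2  1  0  3  0
3  3  0  0  0  2
0  3  1  3  2  1
3  3  0  2  0  2
k=7  2  1  3  3  0  3
1  2  1  0  3  0
3  3  0  0  0  2
0  3  1  3  2  1
3  3  0  3  0  2
k=8  2  1  3  3  0  3
1  2  1  0  3  0
3  3  0  1  0  2
0  3  2  0  3  1
3  3  1  1  1  2
k=9  2  1  3  3  0  3
1  2  1  0  3  0
3  3  0  1  0  2
0  3  2  0  3  1
3  3  1  2  1  2
k=10  2  1  3  3  0  3
1  2  1  0  3  0
3  3  0  1  0  2
0  3  2  0  3  1
3  3  1  3  1  2
k=11  2  1  3  3  0  3
1  2  1  0  3  0
3  3  0  1  0  2
0  3  2  1  3  1
3  3  2  0  2  2
k=12  2  1  3  3  0  3
1  2  1  0  3  0
3  3  0  1  0  2
0  3  2  1  3  1
3  3  2  1  2  2
k=13  2  1  3  3  0  3
1  2  1  0  3  0
3  3  0  1  0  2
0  3  2  1  3  1
3  3  2  2  2  2
k=14  2  1  3  3  0  3
1  2  1  0  3  0
3  3  0  1  0  2
0  3  2  1  3  1
3  3  2  3  2  2
k=15  2  1  3  3  0  3
1  2  1  0  3  0
3  3  0  1  0  2
0  3  2  2  3  1
3  3  3  0  3  2
k=16  2  1  3  3  0  3
1  2  1  0  3  0
3  3  0  1  0  2
0  3  2  2  3  1
3  3  3  1  3  2
k=17  2  1  3  3  0  3
1  2  1  0  3  0
3  3  0  1  0  2
0  3  2  2  3  1
3  3  3  2  3  2
k=18  2  1  3  3  0  3
1  2  1  0  3  0
3  3  0  1  0  2
0  3  2  2  3  1
3  3  3  3  3  2
k=19  2  1  3  3  0  3
2  3  1  0  3  0
0  1  2  2  1  2
3  2  1  1  1  2
0  2  2  3  1  3
k=20  2  1  3  3  0  3
2  3  1  0  3  0
0  1  2  2  1  2
3  2  1  2  1  2
0  2  3  0  2  3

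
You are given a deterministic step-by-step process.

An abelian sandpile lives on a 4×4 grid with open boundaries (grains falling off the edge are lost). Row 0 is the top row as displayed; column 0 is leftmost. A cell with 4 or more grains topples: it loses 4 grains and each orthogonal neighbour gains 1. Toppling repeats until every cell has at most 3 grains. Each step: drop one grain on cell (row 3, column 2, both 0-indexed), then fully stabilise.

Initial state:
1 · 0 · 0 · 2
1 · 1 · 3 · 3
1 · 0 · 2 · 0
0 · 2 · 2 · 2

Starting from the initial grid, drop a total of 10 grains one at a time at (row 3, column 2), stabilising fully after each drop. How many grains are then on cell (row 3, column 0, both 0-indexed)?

k=0  1 · 0 · 0 · 2
1 · 1 · 3 · 3
1 · 0 · 2 · 0
0 · 2 · 2 · 2
k=1  1 · 0 · 0 · 2
1 · 1 · 3 · 3
1 · 0 · 2 · 0
0 · 2 · 3 · 2
k=2  1 · 0 · 0 · 2
1 · 1 · 3 · 3
1 · 0 · 3 · 0
0 · 3 · 0 · 3
k=3  1 · 0 · 0 · 2
1 · 1 · 3 · 3
1 · 0 · 3 · 0
0 · 3 · 1 · 3
k=4  1 · 0 · 0 · 2
1 · 1 · 3 · 3
1 · 0 · 3 · 0
0 · 3 · 2 · 3
k=5  1 · 0 · 0 · 2
1 · 1 · 3 · 3
1 · 0 · 3 · 0
0 · 3 · 3 · 3
k=6  1 · 0 · 1 · 3
1 · 2 · 1 · 0
1 · 2 · 1 · 3
1 · 0 · 3 · 0
k=7  1 · 0 · 1 · 3
1 · 2 · 1 · 0
1 · 2 · 2 · 3
1 · 1 · 0 · 1
k=8  1 · 0 · 1 · 3
1 · 2 · 1 · 0
1 · 2 · 2 · 3
1 · 1 · 1 · 1
k=9  1 · 0 · 1 · 3
1 · 2 · 1 · 0
1 · 2 · 2 · 3
1 · 1 · 2 · 1
k=10  1 · 0 · 1 · 3
1 · 2 · 1 · 0
1 · 2 · 2 · 3
1 · 1 · 3 · 1

1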